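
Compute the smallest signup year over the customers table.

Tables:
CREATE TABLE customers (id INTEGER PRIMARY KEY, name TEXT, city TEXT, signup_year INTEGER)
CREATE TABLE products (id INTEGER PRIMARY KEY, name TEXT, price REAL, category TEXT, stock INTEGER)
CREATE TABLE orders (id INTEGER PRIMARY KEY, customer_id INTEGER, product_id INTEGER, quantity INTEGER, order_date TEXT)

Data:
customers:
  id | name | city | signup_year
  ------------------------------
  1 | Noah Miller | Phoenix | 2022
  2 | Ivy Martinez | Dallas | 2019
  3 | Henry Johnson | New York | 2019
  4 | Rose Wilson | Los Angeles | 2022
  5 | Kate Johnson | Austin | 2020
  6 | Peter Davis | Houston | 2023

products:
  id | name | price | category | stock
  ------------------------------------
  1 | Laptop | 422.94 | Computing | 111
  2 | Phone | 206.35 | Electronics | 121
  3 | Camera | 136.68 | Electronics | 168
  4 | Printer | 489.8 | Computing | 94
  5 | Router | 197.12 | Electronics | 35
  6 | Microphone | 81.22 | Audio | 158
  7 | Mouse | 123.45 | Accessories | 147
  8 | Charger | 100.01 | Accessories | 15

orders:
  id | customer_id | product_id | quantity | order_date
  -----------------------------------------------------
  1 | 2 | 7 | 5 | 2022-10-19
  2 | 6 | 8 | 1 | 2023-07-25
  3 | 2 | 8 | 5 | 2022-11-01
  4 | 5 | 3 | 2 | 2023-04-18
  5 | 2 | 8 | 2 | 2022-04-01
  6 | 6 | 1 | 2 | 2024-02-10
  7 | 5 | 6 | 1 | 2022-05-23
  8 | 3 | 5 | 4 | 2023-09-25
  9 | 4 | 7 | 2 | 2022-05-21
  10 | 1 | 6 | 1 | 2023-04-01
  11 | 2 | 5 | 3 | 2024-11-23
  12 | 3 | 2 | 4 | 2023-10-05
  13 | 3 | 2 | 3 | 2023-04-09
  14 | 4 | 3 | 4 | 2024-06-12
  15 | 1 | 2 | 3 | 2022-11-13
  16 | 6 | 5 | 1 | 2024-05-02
SELECT MIN(signup_year) FROM customers

Execution result:
2019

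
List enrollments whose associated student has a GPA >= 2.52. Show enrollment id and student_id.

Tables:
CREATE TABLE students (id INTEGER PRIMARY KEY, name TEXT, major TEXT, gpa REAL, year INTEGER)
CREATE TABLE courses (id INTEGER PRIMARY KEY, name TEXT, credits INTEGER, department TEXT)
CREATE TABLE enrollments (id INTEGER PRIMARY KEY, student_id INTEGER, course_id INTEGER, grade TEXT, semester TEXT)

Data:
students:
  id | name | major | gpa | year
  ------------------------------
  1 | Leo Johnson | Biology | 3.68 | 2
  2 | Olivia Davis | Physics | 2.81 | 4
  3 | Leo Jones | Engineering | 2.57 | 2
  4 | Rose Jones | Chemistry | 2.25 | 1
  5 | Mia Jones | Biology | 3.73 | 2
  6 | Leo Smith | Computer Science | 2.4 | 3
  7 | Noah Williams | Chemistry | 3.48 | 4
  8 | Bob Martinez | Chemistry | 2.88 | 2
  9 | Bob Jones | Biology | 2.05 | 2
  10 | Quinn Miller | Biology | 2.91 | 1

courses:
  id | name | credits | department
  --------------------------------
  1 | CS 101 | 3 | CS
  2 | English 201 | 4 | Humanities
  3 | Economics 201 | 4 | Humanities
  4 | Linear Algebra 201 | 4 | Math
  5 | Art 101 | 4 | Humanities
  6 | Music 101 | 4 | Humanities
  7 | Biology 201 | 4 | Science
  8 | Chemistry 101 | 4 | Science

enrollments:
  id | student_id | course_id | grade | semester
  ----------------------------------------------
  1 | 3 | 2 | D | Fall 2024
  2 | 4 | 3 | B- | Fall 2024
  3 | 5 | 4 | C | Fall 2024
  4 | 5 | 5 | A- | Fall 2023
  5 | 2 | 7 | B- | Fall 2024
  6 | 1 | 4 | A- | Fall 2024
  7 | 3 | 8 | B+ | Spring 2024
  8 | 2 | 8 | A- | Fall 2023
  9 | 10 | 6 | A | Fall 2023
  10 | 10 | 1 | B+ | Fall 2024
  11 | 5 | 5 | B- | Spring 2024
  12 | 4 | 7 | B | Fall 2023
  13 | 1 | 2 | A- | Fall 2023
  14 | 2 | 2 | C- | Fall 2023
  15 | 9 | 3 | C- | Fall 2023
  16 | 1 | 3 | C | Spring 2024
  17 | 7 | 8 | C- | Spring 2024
SELECT id, student_id FROM enrollments WHERE student_id IN (SELECT id FROM students WHERE gpa >= 2.52)

Execution result:
id | student_id
1 | 3
3 | 5
4 | 5
5 | 2
6 | 1
7 | 3
8 | 2
9 | 10
10 | 10
11 | 5
13 | 1
14 | 2
16 | 1
17 | 7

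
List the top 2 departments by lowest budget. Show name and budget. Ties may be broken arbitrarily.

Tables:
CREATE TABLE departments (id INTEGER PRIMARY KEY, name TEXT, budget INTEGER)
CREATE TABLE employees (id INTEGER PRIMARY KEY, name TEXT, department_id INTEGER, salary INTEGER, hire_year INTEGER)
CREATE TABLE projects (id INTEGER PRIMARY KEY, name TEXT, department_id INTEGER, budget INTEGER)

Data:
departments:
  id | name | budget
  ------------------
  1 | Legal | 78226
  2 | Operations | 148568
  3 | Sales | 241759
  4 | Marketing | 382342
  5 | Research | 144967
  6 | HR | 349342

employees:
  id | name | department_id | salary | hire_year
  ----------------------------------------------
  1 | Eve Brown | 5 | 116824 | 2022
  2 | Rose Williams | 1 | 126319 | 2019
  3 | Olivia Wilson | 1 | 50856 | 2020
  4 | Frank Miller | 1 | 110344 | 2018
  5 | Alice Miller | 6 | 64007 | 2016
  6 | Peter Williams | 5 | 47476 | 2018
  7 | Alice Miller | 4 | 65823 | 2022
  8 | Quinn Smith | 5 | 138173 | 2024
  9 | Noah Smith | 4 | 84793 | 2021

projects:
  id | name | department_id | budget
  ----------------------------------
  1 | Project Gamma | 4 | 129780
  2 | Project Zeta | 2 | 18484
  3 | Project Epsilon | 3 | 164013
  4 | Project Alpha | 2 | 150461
SELECT name, budget FROM departments ORDER BY budget ASC LIMIT 2

Execution result:
name | budget
Legal | 78226
Research | 144967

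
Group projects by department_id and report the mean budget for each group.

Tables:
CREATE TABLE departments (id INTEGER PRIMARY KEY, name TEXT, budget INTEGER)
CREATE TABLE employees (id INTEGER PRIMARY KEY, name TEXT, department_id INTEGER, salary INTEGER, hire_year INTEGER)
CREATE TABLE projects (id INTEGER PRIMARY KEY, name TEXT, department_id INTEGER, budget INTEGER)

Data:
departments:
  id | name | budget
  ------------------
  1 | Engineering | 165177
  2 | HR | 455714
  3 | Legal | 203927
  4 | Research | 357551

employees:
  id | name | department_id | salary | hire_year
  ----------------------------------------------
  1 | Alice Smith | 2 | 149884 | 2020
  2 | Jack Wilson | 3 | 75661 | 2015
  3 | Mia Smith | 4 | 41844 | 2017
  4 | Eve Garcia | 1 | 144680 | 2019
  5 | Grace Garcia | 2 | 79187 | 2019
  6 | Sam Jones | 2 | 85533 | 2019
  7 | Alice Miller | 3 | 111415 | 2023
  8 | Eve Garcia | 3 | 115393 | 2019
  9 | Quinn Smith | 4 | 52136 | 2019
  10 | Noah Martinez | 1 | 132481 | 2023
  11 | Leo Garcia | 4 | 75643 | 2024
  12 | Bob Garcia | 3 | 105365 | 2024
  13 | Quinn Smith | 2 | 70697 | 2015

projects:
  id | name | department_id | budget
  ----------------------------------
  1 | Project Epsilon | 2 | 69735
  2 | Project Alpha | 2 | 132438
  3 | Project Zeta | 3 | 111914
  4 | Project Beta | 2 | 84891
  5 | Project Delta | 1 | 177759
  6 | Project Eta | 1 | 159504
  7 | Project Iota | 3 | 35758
SELECT department_id, AVG(budget) AS avg_budget FROM projects GROUP BY department_id

Execution result:
department_id | avg_budget
1 | 168631.50
2 | 95688.00
3 | 73836.00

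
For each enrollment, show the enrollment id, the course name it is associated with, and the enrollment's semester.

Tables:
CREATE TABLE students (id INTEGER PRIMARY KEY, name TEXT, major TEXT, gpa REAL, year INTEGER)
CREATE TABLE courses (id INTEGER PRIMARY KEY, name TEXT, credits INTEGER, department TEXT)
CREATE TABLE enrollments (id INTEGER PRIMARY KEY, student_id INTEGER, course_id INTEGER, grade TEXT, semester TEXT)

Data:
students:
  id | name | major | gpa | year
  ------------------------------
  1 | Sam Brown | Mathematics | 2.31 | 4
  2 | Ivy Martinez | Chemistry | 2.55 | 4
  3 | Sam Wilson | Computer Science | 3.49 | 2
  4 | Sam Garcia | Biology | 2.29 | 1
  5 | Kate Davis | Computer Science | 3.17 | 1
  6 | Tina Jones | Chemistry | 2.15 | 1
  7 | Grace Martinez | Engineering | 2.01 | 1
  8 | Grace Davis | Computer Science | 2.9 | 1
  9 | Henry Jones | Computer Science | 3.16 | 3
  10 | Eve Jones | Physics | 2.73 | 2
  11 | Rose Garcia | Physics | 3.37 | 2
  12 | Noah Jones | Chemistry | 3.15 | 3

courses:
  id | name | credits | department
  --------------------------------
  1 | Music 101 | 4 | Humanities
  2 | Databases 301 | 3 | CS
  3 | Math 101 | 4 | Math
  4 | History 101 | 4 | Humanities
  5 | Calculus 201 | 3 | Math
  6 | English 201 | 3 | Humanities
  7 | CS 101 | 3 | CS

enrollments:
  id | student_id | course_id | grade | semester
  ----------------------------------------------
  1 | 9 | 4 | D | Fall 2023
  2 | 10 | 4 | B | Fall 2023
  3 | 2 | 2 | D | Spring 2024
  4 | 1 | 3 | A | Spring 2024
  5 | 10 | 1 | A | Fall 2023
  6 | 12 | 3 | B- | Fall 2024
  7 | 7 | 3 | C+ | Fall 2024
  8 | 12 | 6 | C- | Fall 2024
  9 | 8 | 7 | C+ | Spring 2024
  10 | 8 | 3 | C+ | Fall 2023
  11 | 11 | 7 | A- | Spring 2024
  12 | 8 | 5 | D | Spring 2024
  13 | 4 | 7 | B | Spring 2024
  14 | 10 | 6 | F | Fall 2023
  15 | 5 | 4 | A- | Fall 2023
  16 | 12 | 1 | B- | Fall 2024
SELECT c.id, p.name AS course, c.semester FROM enrollments c JOIN courses p ON c.course_id = p.id

Execution result:
id | course | semester
1 | History 101 | Fall 2023
2 | History 101 | Fall 2023
3 | Databases 301 | Spring 2024
4 | Math 101 | Spring 2024
5 | Music 101 | Fall 2023
6 | Math 101 | Fall 2024
7 | Math 101 | Fall 2024
8 | English 201 | Fall 2024
9 | CS 101 | Spring 2024
10 | Math 101 | Fall 2023
11 | CS 101 | Spring 2024
12 | Calculus 201 | Spring 2024
13 | CS 101 | Spring 2024
14 | English 201 | Fall 2023
15 | History 101 | Fall 2023
16 | Music 101 | Fall 2024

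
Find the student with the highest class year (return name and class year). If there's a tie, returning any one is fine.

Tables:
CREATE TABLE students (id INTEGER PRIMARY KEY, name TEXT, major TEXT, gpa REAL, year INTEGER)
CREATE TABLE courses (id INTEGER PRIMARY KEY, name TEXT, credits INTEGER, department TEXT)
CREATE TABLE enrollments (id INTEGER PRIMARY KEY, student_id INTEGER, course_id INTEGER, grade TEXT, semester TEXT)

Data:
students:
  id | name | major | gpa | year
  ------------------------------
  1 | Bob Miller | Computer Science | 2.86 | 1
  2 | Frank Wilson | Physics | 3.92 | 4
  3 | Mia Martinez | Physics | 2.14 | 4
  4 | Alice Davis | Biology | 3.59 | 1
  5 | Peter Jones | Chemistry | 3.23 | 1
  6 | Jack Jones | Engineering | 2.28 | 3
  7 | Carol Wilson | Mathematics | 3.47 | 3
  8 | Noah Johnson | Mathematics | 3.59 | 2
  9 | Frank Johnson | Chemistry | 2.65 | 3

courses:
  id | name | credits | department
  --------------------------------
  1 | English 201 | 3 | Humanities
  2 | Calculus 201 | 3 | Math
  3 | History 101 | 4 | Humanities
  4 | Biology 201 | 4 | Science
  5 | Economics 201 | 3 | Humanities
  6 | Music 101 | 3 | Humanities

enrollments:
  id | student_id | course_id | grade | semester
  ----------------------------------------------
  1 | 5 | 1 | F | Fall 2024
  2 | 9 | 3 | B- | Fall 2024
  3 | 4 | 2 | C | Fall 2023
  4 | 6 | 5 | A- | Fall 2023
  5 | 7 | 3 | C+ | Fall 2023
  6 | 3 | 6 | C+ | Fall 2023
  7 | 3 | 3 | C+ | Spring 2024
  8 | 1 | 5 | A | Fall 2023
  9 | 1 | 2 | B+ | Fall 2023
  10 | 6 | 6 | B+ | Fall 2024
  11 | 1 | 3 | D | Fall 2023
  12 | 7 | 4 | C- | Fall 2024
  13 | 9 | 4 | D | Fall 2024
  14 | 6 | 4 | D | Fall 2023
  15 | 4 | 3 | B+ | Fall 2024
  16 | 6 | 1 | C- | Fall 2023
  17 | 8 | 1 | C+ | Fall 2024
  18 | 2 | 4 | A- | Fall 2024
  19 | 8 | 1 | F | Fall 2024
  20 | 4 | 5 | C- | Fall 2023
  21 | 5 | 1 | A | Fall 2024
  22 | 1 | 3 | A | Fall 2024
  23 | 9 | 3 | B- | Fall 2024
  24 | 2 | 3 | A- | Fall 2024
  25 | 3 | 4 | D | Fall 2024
SELECT name, year FROM students ORDER BY year DESC LIMIT 1

Execution result:
name | year
Frank Wilson | 4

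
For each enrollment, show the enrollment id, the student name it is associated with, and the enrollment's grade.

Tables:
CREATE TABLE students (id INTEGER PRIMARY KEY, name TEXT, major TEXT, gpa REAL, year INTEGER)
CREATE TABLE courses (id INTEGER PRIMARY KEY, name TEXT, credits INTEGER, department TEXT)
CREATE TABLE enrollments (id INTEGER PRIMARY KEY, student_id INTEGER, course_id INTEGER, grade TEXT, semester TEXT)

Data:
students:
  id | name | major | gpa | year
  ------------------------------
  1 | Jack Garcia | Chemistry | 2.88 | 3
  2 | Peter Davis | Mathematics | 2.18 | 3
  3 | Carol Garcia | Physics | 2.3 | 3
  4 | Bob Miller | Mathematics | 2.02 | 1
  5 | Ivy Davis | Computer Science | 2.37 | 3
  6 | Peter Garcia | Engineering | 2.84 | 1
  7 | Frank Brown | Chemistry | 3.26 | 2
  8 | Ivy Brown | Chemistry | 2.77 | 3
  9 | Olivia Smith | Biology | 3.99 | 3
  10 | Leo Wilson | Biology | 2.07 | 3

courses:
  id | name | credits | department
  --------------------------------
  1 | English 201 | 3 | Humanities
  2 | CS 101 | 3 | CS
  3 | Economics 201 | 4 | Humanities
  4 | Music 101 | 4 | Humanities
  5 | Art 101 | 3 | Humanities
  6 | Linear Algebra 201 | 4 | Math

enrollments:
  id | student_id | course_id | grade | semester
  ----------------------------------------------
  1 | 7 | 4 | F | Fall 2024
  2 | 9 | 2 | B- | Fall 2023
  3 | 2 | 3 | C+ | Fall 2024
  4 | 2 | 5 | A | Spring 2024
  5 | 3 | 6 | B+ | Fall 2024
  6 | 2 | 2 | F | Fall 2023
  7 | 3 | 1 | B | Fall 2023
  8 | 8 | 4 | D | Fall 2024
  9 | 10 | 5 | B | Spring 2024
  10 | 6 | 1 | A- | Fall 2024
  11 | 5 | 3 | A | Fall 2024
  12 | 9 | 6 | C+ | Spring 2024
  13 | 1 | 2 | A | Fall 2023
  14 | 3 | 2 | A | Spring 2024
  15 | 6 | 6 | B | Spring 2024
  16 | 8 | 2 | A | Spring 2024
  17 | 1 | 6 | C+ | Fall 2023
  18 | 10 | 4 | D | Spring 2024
SELECT c.id, p.name AS student, c.grade FROM enrollments c JOIN students p ON c.student_id = p.id

Execution result:
id | student | grade
1 | Frank Brown | F
2 | Olivia Smith | B-
3 | Peter Davis | C+
4 | Peter Davis | A
5 | Carol Garcia | B+
6 | Peter Davis | F
7 | Carol Garcia | B
8 | Ivy Brown | D
9 | Leo Wilson | B
10 | Peter Garcia | A-
11 | Ivy Davis | A
12 | Olivia Smith | C+
13 | Jack Garcia | A
14 | Carol Garcia | A
15 | Peter Garcia | B
16 | Ivy Brown | A
17 | Jack Garcia | C+
18 | Leo Wilson | D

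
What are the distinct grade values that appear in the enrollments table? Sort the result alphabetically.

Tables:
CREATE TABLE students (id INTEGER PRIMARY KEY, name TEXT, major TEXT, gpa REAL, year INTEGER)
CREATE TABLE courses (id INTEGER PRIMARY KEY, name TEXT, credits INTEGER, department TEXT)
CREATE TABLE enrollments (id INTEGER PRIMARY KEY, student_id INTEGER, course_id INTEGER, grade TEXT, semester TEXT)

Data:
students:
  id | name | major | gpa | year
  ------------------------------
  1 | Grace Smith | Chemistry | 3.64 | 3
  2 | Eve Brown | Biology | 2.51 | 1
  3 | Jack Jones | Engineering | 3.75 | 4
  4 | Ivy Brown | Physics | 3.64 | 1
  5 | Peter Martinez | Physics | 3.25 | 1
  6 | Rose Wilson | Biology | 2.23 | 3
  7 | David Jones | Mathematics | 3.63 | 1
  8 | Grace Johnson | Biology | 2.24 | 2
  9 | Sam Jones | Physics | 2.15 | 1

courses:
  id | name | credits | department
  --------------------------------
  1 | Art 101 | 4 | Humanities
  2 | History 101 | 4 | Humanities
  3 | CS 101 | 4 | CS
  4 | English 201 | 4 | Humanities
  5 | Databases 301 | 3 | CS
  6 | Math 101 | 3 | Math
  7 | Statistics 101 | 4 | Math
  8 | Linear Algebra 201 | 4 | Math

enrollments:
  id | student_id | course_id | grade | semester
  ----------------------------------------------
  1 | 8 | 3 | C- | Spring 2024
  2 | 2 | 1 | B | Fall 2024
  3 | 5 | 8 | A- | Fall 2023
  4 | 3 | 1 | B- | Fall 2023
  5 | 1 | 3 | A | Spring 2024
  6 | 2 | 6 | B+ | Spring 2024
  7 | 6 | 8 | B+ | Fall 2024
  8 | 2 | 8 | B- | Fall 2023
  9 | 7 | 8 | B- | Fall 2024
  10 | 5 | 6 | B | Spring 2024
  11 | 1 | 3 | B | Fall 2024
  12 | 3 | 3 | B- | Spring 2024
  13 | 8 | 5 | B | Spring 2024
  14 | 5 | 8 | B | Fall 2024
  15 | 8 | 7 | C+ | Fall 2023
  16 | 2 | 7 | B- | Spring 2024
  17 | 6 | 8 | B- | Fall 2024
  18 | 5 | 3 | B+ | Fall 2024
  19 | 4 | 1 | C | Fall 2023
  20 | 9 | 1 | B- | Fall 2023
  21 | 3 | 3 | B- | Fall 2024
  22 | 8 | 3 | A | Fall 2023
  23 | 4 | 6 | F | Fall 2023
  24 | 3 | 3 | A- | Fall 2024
SELECT DISTINCT grade FROM enrollments ORDER BY grade

Execution result:
grade
A
A-
B
B+
B-
C
C+
C-
F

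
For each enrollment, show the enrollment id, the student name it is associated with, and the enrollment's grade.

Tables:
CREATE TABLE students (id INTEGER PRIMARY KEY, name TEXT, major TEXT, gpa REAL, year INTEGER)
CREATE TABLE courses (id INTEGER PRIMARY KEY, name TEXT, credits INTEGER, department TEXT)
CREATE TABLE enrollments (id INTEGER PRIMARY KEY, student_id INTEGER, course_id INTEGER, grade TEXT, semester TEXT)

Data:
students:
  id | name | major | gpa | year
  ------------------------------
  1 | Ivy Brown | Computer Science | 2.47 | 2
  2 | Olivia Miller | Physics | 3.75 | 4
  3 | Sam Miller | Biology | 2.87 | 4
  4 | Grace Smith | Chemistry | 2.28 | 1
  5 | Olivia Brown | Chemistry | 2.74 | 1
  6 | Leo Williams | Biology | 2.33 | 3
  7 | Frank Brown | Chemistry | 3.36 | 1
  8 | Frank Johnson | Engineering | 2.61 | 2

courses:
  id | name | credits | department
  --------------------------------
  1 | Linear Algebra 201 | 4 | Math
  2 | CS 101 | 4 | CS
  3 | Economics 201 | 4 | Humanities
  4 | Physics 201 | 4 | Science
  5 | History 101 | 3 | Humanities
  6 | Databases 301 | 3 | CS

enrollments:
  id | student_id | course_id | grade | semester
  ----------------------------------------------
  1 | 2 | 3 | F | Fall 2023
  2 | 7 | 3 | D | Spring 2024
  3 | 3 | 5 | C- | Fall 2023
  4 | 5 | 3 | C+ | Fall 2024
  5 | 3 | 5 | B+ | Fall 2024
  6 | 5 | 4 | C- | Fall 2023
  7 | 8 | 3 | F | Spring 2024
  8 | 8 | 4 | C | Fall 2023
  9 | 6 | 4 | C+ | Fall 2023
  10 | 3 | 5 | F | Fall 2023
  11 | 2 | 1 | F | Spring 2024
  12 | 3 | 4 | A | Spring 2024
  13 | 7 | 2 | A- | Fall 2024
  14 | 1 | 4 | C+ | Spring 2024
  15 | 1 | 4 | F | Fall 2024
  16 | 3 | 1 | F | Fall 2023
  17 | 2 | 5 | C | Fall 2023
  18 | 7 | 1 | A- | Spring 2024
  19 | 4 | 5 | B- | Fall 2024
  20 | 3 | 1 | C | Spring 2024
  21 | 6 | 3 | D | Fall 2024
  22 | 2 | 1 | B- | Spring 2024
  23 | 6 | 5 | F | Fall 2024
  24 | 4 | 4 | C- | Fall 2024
SELECT c.id, p.name AS student, c.grade FROM enrollments c JOIN students p ON c.student_id = p.id

Execution result:
id | student | grade
1 | Olivia Miller | F
2 | Frank Brown | D
3 | Sam Miller | C-
4 | Olivia Brown | C+
5 | Sam Miller | B+
6 | Olivia Brown | C-
7 | Frank Johnson | F
8 | Frank Johnson | C
9 | Leo Williams | C+
10 | Sam Miller | F
11 | Olivia Miller | F
12 | Sam Miller | A
13 | Frank Brown | A-
14 | Ivy Brown | C+
15 | Ivy Brown | F
16 | Sam Miller | F
17 | Olivia Miller | C
18 | Frank Brown | A-
19 | Grace Smith | B-
20 | Sam Miller | C
21 | Leo Williams | D
22 | Olivia Miller | B-
23 | Leo Williams | F
24 | Grace Smith | C-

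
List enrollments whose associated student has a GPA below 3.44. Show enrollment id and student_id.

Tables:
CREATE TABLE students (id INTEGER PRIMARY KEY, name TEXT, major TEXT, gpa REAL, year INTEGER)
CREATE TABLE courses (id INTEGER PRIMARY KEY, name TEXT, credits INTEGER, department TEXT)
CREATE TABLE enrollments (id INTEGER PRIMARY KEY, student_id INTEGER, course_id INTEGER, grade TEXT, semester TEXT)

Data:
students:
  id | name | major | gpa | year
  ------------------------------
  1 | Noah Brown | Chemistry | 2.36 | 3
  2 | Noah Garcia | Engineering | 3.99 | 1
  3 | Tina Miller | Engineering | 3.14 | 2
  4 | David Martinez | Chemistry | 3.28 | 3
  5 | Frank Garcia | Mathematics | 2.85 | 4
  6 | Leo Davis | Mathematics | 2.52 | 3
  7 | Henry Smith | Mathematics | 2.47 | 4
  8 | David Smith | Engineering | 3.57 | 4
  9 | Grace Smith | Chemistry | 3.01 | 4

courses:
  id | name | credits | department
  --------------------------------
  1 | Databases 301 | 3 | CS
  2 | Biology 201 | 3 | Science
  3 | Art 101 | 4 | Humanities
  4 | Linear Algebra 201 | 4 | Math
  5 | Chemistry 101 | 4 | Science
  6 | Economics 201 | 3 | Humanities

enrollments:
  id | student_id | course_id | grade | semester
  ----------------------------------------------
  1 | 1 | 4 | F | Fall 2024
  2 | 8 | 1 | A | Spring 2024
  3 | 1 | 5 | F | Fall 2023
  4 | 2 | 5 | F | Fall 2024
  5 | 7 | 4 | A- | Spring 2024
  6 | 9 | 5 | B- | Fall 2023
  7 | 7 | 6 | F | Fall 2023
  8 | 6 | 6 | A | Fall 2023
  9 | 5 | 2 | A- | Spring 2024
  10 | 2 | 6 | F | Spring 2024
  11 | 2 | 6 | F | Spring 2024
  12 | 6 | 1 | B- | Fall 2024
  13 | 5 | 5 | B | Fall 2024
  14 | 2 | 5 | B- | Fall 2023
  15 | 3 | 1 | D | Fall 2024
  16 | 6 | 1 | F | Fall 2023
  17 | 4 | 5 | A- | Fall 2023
SELECT id, student_id FROM enrollments WHERE student_id IN (SELECT id FROM students WHERE gpa < 3.44)

Execution result:
id | student_id
1 | 1
3 | 1
5 | 7
6 | 9
7 | 7
8 | 6
9 | 5
12 | 6
13 | 5
15 | 3
16 | 6
17 | 4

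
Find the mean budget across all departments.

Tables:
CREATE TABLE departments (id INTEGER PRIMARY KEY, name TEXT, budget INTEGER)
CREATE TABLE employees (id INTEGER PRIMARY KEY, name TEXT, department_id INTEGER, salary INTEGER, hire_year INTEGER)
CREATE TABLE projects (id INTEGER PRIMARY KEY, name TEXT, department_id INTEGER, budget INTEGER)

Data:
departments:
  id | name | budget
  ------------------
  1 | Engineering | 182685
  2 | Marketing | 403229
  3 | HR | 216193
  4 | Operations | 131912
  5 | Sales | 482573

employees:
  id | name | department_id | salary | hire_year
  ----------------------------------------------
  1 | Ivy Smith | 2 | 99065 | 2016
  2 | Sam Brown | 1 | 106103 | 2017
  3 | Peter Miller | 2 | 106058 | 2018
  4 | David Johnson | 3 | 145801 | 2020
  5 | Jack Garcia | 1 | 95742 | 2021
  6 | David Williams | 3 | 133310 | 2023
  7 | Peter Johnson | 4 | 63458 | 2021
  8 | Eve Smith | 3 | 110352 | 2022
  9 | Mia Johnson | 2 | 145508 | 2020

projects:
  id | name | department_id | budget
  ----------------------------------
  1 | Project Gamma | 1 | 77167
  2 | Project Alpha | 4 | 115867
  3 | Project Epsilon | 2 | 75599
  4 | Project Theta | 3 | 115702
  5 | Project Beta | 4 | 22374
SELECT AVG(budget) FROM departments

Execution result:
283318.40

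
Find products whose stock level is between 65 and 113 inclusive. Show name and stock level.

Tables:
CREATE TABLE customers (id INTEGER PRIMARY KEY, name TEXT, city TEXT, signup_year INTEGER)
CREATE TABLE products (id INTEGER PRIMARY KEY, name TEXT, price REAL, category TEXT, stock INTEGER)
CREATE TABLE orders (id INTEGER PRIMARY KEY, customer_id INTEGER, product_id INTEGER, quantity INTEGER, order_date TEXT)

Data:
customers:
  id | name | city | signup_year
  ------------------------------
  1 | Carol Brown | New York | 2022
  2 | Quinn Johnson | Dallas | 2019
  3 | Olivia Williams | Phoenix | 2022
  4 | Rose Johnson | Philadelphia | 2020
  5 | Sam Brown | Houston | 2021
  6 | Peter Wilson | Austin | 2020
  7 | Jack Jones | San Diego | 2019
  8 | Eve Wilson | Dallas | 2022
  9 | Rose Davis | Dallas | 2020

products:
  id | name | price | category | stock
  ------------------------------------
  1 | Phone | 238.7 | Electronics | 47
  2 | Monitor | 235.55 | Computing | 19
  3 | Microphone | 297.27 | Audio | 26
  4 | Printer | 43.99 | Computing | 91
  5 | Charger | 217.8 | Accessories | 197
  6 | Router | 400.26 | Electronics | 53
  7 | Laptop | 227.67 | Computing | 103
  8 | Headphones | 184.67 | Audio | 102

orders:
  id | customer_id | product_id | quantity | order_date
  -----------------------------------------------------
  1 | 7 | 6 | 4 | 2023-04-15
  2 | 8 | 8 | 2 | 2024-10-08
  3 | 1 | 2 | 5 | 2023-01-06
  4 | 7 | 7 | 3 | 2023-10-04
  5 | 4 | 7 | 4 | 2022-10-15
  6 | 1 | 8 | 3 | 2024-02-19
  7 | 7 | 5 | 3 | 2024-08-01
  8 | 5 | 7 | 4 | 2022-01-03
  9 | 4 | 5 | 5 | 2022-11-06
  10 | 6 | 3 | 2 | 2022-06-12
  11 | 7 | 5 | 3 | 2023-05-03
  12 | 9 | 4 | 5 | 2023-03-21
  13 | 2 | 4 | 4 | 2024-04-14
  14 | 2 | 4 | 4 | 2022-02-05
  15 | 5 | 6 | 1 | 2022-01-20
SELECT name, stock FROM products WHERE stock BETWEEN 65 AND 113

Execution result:
name | stock
Printer | 91
Laptop | 103
Headphones | 102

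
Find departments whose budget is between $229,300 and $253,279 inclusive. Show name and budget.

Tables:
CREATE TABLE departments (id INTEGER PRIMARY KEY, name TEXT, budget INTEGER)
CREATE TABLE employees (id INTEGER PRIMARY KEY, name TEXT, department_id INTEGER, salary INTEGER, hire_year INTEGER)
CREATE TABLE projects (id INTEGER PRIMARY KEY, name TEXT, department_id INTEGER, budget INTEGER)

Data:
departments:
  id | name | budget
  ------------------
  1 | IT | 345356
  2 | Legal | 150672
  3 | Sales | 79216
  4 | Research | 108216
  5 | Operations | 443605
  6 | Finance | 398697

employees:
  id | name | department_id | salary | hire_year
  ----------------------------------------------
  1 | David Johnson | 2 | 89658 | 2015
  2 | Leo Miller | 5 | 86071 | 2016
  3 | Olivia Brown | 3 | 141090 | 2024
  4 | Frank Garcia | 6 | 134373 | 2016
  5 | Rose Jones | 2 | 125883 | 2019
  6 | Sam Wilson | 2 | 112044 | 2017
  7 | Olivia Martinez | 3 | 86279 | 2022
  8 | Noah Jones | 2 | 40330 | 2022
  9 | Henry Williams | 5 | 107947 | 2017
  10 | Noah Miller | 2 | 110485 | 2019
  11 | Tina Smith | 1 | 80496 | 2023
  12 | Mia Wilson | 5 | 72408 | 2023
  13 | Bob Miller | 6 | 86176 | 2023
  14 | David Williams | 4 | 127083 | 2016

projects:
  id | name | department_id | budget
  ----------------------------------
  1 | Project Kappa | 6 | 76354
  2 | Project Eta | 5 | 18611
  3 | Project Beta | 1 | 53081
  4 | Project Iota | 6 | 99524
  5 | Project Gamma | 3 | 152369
SELECT name, budget FROM departments WHERE budget BETWEEN 229300 AND 253279

Execution result:
(no rows)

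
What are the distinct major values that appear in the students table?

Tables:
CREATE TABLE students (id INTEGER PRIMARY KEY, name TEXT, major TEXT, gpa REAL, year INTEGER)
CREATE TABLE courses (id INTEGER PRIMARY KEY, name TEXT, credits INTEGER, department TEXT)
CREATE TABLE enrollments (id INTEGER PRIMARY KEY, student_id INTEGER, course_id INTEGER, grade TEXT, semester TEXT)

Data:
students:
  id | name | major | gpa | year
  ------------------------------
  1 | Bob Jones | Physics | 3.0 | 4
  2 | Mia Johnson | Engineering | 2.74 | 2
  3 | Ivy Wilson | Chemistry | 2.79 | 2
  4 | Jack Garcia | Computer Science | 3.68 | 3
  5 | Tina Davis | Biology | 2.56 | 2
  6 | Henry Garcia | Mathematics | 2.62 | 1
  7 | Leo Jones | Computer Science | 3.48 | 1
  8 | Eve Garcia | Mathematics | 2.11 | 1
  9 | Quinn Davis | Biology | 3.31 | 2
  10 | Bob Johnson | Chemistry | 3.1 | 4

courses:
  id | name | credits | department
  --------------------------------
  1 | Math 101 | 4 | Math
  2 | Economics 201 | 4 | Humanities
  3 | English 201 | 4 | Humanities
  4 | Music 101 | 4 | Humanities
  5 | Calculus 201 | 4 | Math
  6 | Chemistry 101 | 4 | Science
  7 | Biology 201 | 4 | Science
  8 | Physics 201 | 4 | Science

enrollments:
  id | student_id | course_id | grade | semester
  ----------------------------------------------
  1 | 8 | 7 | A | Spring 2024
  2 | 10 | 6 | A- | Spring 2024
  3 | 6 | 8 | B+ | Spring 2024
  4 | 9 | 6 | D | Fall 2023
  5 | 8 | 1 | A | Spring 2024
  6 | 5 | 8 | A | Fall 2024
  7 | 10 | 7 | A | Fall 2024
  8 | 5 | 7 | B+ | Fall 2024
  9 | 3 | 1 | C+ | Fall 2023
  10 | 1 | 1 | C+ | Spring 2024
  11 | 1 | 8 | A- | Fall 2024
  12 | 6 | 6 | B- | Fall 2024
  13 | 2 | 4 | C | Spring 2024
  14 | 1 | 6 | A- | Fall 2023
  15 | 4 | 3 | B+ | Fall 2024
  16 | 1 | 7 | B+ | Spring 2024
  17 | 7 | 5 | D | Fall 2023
SELECT DISTINCT major FROM students

Execution result:
major
Physics
Engineering
Chemistry
Computer Science
Biology
Mathematics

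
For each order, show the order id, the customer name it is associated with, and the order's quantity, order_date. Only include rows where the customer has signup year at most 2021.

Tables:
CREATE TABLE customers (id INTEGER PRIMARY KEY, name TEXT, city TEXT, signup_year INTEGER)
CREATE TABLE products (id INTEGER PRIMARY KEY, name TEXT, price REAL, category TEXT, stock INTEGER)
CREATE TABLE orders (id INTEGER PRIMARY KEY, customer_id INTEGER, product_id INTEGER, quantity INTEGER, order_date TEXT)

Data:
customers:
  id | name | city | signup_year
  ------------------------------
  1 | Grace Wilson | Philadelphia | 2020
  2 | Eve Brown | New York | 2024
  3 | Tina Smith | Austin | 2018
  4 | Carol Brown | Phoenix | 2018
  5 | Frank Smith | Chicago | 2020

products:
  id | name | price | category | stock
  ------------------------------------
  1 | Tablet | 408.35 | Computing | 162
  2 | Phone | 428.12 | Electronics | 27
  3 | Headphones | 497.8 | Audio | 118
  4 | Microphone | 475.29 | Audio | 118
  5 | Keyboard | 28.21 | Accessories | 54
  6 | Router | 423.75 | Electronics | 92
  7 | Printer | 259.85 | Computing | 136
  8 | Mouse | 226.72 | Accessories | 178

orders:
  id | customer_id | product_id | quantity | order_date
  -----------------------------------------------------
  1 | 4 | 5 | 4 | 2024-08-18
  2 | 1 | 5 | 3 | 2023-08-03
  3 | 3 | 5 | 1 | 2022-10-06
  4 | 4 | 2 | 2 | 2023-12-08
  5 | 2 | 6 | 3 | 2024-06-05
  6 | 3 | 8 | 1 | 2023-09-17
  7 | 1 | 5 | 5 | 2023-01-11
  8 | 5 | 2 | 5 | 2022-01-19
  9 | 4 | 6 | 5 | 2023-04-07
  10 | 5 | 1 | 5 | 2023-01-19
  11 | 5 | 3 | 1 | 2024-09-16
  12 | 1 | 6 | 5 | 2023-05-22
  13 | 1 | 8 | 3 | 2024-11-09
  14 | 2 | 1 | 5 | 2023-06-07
SELECT c.id, p.name AS customer, c.quantity, c.order_date FROM orders c JOIN customers p ON c.customer_id = p.id WHERE p.signup_year <= 2021

Execution result:
id | customer | quantity | order_date
1 | Carol Brown | 4 | 2024-08-18
2 | Grace Wilson | 3 | 2023-08-03
3 | Tina Smith | 1 | 2022-10-06
4 | Carol Brown | 2 | 2023-12-08
6 | Tina Smith | 1 | 2023-09-17
7 | Grace Wilson | 5 | 2023-01-11
8 | Frank Smith | 5 | 2022-01-19
9 | Carol Brown | 5 | 2023-04-07
10 | Frank Smith | 5 | 2023-01-19
11 | Frank Smith | 1 | 2024-09-16
12 | Grace Wilson | 5 | 2023-05-22
13 | Grace Wilson | 3 | 2024-11-09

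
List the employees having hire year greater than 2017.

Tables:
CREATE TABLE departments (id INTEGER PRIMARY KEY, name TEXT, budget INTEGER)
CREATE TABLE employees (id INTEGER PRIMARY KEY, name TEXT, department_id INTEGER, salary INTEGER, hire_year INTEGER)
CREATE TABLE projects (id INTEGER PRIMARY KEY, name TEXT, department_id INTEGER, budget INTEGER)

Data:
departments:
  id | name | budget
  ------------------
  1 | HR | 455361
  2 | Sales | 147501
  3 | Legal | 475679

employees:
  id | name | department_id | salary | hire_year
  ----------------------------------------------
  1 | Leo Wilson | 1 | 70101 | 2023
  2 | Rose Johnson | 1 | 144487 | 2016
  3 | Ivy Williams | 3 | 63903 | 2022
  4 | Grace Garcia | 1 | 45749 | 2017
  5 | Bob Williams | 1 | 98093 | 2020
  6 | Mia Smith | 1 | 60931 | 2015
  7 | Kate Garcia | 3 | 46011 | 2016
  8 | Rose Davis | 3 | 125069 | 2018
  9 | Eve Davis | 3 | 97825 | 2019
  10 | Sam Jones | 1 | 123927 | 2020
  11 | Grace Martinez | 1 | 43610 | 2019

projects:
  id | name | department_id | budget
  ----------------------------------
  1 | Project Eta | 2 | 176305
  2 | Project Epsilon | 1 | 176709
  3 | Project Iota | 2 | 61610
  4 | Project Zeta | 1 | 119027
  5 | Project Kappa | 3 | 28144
SELECT name, hire_year FROM employees WHERE hire_year > 2017

Execution result:
name | hire_year
Leo Wilson | 2023
Ivy Williams | 2022
Bob Williams | 2020
Rose Davis | 2018
Eve Davis | 2019
Sam Jones | 2020
Grace Martinez | 2019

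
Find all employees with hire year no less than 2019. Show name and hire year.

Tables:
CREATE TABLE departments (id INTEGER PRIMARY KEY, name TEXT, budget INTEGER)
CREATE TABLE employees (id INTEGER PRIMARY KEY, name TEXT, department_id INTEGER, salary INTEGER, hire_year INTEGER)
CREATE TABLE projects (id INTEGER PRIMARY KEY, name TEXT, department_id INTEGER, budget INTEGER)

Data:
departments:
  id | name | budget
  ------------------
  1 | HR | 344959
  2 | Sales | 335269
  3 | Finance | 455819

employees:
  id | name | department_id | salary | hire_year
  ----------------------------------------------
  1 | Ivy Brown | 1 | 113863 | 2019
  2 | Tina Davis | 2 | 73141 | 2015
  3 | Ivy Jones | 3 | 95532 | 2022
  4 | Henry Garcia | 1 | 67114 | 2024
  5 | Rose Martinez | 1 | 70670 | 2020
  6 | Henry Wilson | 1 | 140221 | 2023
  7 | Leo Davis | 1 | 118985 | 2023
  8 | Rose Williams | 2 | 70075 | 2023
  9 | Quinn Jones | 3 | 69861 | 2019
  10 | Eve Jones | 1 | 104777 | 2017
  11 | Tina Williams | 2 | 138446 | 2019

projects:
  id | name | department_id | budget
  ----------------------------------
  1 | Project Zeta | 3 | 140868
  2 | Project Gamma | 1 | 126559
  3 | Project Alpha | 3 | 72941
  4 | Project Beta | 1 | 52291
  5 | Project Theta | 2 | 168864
SELECT name, hire_year FROM employees WHERE hire_year >= 2019

Execution result:
name | hire_year
Ivy Brown | 2019
Ivy Jones | 2022
Henry Garcia | 2024
Rose Martinez | 2020
Henry Wilson | 2023
Leo Davis | 2023
Rose Williams | 2023
Quinn Jones | 2019
Tina Williams | 2019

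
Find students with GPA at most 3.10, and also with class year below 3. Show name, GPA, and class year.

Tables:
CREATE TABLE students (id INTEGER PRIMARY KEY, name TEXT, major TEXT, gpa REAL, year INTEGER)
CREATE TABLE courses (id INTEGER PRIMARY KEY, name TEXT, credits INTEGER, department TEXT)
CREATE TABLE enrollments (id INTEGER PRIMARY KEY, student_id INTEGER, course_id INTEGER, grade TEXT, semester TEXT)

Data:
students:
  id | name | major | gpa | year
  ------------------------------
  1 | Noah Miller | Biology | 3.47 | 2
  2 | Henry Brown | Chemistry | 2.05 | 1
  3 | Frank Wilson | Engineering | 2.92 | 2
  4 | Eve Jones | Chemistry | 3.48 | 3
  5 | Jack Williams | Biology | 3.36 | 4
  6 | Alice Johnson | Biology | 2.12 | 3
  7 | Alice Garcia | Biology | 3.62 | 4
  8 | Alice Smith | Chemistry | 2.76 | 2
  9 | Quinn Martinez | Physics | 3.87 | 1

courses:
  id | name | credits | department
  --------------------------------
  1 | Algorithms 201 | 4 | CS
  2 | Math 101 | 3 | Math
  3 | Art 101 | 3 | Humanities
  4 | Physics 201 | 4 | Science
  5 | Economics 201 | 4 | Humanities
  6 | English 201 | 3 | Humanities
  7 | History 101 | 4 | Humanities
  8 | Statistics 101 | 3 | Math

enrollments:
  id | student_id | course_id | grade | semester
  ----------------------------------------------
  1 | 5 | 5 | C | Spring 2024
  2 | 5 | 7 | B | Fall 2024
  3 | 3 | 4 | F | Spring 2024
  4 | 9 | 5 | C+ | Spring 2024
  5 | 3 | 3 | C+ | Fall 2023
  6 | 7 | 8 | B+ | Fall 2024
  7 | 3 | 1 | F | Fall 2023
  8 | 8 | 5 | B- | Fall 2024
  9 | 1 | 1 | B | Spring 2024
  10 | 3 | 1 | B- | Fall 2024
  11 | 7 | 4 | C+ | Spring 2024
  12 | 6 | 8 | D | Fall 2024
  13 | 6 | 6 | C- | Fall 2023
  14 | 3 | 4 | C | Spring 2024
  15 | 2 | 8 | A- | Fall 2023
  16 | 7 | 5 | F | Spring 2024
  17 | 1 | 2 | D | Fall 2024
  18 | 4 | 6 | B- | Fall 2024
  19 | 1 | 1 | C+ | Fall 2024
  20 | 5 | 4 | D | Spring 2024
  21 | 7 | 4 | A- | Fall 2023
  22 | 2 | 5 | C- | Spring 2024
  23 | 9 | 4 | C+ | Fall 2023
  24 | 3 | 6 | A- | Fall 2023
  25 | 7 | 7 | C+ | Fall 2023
SELECT name, gpa, year FROM students WHERE gpa <= 3.1 AND year < 3

Execution result:
name | gpa | year
Henry Brown | 2.05 | 1
Frank Wilson | 2.92 | 2
Alice Smith | 2.76 | 2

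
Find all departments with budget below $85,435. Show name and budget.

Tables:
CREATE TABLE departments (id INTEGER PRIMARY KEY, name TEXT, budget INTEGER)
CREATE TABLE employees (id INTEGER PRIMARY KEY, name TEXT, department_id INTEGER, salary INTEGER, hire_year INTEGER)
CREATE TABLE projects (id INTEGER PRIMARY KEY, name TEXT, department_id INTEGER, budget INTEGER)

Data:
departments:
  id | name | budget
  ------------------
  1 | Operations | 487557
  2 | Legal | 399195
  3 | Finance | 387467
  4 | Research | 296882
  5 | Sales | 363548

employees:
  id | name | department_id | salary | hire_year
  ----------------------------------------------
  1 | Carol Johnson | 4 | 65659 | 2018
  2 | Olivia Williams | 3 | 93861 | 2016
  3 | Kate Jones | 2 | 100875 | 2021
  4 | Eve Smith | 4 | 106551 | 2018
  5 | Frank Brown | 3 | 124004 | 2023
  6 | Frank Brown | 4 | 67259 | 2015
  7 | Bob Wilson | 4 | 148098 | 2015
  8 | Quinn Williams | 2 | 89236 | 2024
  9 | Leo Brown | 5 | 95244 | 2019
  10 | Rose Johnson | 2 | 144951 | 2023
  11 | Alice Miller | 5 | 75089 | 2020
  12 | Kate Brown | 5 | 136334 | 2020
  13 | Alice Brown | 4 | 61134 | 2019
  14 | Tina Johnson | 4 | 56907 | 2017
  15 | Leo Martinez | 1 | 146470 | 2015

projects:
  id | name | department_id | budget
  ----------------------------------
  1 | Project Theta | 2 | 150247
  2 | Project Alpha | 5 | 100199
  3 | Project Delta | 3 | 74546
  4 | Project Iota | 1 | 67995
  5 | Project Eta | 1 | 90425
SELECT name, budget FROM departments WHERE budget < 85435

Execution result:
(no rows)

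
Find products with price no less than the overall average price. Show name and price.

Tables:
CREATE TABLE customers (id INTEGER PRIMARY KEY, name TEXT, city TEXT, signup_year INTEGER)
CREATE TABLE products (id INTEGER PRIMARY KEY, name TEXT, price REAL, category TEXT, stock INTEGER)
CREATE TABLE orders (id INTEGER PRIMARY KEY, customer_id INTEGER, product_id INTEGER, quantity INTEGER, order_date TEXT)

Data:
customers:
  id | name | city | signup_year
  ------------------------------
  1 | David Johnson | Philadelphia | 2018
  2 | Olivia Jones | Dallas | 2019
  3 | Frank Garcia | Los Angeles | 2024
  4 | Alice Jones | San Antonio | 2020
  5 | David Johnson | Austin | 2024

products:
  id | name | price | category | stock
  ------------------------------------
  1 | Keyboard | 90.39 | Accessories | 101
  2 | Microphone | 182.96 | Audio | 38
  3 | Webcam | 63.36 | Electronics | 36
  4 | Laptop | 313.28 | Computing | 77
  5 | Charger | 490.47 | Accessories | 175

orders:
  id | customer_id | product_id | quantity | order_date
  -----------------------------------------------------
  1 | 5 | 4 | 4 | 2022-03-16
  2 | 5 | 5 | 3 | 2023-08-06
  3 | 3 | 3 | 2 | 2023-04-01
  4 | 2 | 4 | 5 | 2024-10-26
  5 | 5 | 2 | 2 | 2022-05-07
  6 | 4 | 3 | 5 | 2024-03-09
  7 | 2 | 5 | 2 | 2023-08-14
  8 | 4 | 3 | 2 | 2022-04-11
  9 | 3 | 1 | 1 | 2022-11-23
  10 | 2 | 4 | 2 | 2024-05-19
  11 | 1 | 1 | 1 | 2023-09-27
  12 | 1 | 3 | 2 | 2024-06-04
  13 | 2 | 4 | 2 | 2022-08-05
SELECT name, price FROM products WHERE price >= (SELECT AVG(price) FROM products)

Execution result:
name | price
Laptop | 313.28
Charger | 490.47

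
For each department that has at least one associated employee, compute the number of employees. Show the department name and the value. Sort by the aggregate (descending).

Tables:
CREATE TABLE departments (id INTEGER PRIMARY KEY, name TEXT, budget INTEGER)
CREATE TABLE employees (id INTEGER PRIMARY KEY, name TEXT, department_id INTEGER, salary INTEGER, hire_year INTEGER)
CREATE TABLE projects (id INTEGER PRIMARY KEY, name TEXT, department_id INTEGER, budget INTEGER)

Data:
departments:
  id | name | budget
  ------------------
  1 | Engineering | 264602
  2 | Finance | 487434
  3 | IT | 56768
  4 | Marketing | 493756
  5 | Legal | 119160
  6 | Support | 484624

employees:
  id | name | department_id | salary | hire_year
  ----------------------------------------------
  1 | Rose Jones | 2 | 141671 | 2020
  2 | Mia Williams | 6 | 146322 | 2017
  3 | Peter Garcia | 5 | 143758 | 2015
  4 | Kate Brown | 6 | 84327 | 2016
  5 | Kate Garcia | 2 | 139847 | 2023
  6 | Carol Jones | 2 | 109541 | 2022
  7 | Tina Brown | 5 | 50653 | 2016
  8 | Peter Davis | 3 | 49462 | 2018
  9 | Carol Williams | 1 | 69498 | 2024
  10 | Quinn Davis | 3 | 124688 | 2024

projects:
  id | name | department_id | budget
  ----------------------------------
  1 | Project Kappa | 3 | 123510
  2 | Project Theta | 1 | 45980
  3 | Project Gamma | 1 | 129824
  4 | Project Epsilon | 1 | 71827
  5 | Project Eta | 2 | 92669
SELECT p.name, COUNT(*) AS n FROM employees c JOIN departments p ON c.department_id = p.id GROUP BY p.id, p.name ORDER BY n DESC

Execution result:
name | n
Finance | 3
IT | 2
Legal | 2
Support | 2
Engineering | 1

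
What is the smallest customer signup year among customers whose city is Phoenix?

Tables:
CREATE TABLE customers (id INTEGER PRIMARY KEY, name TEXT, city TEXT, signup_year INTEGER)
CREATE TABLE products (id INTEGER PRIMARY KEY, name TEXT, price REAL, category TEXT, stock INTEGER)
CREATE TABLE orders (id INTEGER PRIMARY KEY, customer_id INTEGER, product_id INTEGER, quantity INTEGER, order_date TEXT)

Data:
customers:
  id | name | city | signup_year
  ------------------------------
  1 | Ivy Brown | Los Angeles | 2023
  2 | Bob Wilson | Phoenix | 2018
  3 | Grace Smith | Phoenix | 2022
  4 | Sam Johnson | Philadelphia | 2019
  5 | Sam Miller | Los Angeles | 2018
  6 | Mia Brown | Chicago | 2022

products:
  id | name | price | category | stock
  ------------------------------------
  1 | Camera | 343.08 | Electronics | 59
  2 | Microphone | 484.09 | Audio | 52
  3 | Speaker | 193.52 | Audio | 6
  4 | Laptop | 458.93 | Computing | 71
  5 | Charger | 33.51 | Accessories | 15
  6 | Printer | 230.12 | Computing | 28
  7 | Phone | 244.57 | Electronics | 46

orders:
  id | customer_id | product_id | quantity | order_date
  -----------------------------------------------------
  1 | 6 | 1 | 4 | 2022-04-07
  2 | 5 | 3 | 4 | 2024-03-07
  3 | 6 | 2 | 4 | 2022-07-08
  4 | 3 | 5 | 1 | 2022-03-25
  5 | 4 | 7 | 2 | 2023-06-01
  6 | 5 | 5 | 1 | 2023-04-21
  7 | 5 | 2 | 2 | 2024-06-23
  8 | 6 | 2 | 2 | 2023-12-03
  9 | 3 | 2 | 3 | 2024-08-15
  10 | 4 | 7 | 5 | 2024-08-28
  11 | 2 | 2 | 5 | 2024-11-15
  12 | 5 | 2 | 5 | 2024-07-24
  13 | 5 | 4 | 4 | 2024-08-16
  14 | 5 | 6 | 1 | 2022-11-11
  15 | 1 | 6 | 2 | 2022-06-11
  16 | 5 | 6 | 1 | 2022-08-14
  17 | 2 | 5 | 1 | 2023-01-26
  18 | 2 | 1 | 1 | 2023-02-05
SELECT MIN(signup_year) FROM customers WHERE city = 'Phoenix'

Execution result:
2018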